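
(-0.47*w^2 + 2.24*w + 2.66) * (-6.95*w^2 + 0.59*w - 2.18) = 3.2665*w^4 - 15.8453*w^3 - 16.1408*w^2 - 3.3138*w - 5.7988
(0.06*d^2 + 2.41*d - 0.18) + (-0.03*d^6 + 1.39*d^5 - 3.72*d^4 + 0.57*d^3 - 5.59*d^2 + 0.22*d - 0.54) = -0.03*d^6 + 1.39*d^5 - 3.72*d^4 + 0.57*d^3 - 5.53*d^2 + 2.63*d - 0.72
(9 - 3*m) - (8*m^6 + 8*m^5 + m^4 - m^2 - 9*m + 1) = -8*m^6 - 8*m^5 - m^4 + m^2 + 6*m + 8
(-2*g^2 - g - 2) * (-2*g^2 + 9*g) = 4*g^4 - 16*g^3 - 5*g^2 - 18*g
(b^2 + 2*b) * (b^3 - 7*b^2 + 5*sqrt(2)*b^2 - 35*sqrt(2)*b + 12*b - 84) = b^5 - 5*b^4 + 5*sqrt(2)*b^4 - 25*sqrt(2)*b^3 - 2*b^3 - 70*sqrt(2)*b^2 - 60*b^2 - 168*b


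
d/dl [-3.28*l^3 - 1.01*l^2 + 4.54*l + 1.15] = -9.84*l^2 - 2.02*l + 4.54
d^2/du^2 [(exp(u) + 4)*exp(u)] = 4*(exp(u) + 1)*exp(u)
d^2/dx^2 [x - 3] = 0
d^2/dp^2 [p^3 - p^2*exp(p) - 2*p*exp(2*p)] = -p^2*exp(p) - 8*p*exp(2*p) - 4*p*exp(p) + 6*p - 8*exp(2*p) - 2*exp(p)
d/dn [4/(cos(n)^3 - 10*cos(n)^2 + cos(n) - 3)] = 4*(3*cos(n)^2 - 20*cos(n) + 1)*sin(n)/(cos(n)^3 - 10*cos(n)^2 + cos(n) - 3)^2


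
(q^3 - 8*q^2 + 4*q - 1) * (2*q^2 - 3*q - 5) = 2*q^5 - 19*q^4 + 27*q^3 + 26*q^2 - 17*q + 5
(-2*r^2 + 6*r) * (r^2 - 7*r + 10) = -2*r^4 + 20*r^3 - 62*r^2 + 60*r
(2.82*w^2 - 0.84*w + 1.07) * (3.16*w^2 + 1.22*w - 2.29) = 8.9112*w^4 + 0.786*w^3 - 4.1014*w^2 + 3.229*w - 2.4503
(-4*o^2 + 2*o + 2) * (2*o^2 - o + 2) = -8*o^4 + 8*o^3 - 6*o^2 + 2*o + 4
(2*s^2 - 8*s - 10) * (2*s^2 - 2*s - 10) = 4*s^4 - 20*s^3 - 24*s^2 + 100*s + 100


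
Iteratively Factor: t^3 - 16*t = (t - 4)*(t^2 + 4*t) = t*(t - 4)*(t + 4)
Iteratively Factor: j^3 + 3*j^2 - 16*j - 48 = (j + 3)*(j^2 - 16) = (j - 4)*(j + 3)*(j + 4)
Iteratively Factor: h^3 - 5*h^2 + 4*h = (h)*(h^2 - 5*h + 4) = h*(h - 4)*(h - 1)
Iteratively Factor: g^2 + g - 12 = (g + 4)*(g - 3)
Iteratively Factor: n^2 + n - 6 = (n - 2)*(n + 3)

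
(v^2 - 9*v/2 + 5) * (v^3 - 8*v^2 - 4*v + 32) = v^5 - 25*v^4/2 + 37*v^3 + 10*v^2 - 164*v + 160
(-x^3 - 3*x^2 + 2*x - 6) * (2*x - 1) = -2*x^4 - 5*x^3 + 7*x^2 - 14*x + 6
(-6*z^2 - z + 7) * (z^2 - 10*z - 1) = -6*z^4 + 59*z^3 + 23*z^2 - 69*z - 7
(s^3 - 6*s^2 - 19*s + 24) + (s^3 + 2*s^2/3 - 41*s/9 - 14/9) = 2*s^3 - 16*s^2/3 - 212*s/9 + 202/9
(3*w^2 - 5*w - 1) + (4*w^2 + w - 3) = 7*w^2 - 4*w - 4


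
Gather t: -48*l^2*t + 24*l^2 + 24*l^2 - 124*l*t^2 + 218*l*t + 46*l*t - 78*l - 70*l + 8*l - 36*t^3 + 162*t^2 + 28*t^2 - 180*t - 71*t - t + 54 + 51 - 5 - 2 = 48*l^2 - 140*l - 36*t^3 + t^2*(190 - 124*l) + t*(-48*l^2 + 264*l - 252) + 98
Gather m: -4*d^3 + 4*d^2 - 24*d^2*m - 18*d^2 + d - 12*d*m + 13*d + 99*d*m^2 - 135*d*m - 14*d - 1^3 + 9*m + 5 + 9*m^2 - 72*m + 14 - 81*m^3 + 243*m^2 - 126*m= -4*d^3 - 14*d^2 - 81*m^3 + m^2*(99*d + 252) + m*(-24*d^2 - 147*d - 189) + 18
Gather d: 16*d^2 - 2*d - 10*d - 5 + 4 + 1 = 16*d^2 - 12*d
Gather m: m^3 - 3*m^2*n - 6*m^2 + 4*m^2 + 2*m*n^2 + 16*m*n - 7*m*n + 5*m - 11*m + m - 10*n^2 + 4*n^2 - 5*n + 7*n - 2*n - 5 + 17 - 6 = m^3 + m^2*(-3*n - 2) + m*(2*n^2 + 9*n - 5) - 6*n^2 + 6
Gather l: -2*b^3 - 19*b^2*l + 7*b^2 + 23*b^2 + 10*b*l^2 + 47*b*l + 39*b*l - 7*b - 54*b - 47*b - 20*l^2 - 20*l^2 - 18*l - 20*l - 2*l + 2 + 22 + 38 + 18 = -2*b^3 + 30*b^2 - 108*b + l^2*(10*b - 40) + l*(-19*b^2 + 86*b - 40) + 80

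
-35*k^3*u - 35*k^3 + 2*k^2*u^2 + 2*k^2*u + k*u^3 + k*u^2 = (-5*k + u)*(7*k + u)*(k*u + k)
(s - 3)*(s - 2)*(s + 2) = s^3 - 3*s^2 - 4*s + 12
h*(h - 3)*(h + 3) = h^3 - 9*h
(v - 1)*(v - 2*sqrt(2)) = v^2 - 2*sqrt(2)*v - v + 2*sqrt(2)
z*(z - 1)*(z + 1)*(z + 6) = z^4 + 6*z^3 - z^2 - 6*z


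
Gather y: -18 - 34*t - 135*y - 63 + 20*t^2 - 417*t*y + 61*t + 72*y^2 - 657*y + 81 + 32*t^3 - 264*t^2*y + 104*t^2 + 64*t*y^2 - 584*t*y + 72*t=32*t^3 + 124*t^2 + 99*t + y^2*(64*t + 72) + y*(-264*t^2 - 1001*t - 792)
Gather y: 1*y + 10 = y + 10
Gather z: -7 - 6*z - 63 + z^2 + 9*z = z^2 + 3*z - 70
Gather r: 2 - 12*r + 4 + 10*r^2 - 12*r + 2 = 10*r^2 - 24*r + 8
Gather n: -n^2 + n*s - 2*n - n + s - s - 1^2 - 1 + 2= -n^2 + n*(s - 3)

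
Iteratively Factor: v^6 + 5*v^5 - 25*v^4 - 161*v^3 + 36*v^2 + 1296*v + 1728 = (v - 4)*(v^5 + 9*v^4 + 11*v^3 - 117*v^2 - 432*v - 432) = (v - 4)*(v + 3)*(v^4 + 6*v^3 - 7*v^2 - 96*v - 144) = (v - 4)^2*(v + 3)*(v^3 + 10*v^2 + 33*v + 36) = (v - 4)^2*(v + 3)*(v + 4)*(v^2 + 6*v + 9) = (v - 4)^2*(v + 3)^2*(v + 4)*(v + 3)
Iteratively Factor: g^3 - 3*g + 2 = (g - 1)*(g^2 + g - 2) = (g - 1)*(g + 2)*(g - 1)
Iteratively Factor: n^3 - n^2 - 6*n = (n - 3)*(n^2 + 2*n) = (n - 3)*(n + 2)*(n)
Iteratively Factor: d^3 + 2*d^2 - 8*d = (d + 4)*(d^2 - 2*d) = (d - 2)*(d + 4)*(d)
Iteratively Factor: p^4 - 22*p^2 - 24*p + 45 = (p + 3)*(p^3 - 3*p^2 - 13*p + 15) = (p + 3)^2*(p^2 - 6*p + 5) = (p - 1)*(p + 3)^2*(p - 5)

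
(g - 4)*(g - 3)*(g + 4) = g^3 - 3*g^2 - 16*g + 48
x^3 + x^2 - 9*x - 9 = (x - 3)*(x + 1)*(x + 3)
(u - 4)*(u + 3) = u^2 - u - 12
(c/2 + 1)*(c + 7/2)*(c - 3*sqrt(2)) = c^3/2 - 3*sqrt(2)*c^2/2 + 11*c^2/4 - 33*sqrt(2)*c/4 + 7*c/2 - 21*sqrt(2)/2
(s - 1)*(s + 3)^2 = s^3 + 5*s^2 + 3*s - 9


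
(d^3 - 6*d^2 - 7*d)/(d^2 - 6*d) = (d^2 - 6*d - 7)/(d - 6)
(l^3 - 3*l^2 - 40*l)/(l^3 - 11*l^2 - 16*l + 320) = l/(l - 8)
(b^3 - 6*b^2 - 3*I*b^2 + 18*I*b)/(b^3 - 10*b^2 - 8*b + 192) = b*(b - 3*I)/(b^2 - 4*b - 32)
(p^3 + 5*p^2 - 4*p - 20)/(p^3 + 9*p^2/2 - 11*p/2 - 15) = 2*(p + 2)/(2*p + 3)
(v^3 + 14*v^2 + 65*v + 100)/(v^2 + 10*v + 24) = (v^2 + 10*v + 25)/(v + 6)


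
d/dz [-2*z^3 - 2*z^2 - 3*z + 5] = -6*z^2 - 4*z - 3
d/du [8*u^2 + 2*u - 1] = 16*u + 2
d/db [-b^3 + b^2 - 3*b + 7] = -3*b^2 + 2*b - 3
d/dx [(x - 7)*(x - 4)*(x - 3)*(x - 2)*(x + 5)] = 5*x^4 - 44*x^3 + 27*x^2 + 478*x - 862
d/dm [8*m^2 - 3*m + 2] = 16*m - 3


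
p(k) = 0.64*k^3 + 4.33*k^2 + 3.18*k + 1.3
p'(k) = 1.92*k^2 + 8.66*k + 3.18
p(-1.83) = 6.06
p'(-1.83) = -6.24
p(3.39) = 86.77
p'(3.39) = 54.60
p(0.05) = 1.47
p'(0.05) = 3.62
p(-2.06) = 7.53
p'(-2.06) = -6.51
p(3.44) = 89.53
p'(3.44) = 55.69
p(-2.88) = 12.77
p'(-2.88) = -5.84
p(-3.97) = 16.87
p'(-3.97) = -0.94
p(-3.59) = 16.08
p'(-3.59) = -3.16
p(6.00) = 314.50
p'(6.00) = 124.26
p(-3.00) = 13.45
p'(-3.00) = -5.52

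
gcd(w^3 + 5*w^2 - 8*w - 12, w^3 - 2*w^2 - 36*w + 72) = w^2 + 4*w - 12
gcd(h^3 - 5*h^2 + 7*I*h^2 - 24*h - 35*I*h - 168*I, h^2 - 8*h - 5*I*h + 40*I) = h - 8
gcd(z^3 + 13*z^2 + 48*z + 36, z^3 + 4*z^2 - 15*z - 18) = z^2 + 7*z + 6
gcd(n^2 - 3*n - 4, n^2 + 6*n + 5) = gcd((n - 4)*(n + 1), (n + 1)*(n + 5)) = n + 1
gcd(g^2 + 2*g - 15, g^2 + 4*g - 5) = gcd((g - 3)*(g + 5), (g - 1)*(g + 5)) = g + 5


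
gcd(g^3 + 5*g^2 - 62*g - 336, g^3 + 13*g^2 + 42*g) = g^2 + 13*g + 42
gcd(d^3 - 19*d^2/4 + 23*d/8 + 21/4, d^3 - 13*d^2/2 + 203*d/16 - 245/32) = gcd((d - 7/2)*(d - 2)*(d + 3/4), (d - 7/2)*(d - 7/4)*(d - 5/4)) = d - 7/2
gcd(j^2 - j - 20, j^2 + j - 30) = j - 5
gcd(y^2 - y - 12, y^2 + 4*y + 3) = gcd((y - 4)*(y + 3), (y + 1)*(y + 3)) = y + 3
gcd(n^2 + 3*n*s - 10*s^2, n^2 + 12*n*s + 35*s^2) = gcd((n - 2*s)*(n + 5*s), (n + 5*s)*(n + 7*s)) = n + 5*s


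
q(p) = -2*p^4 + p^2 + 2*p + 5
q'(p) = -8*p^3 + 2*p + 2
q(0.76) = 6.43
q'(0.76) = 0.01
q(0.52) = 6.16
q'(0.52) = 1.92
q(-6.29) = -3098.65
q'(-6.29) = 1980.29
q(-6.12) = -2775.45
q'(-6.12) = 1823.53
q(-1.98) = -25.78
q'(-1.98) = 60.14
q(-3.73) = -375.68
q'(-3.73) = 409.70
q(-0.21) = 4.62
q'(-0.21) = 1.65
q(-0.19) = 4.65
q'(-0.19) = 1.67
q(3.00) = -142.00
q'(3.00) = -208.00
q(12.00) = -41299.00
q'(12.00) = -13798.00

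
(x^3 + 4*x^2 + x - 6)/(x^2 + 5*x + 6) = x - 1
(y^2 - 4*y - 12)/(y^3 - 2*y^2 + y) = (y^2 - 4*y - 12)/(y*(y^2 - 2*y + 1))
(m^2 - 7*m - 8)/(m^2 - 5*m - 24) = (m + 1)/(m + 3)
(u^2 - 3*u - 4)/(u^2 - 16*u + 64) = (u^2 - 3*u - 4)/(u^2 - 16*u + 64)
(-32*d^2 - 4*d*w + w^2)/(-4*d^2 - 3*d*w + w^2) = (32*d^2 + 4*d*w - w^2)/(4*d^2 + 3*d*w - w^2)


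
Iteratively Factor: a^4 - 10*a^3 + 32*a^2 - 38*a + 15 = (a - 3)*(a^3 - 7*a^2 + 11*a - 5) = (a - 5)*(a - 3)*(a^2 - 2*a + 1) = (a - 5)*(a - 3)*(a - 1)*(a - 1)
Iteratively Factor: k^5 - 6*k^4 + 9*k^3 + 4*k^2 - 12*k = (k)*(k^4 - 6*k^3 + 9*k^2 + 4*k - 12) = k*(k + 1)*(k^3 - 7*k^2 + 16*k - 12) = k*(k - 2)*(k + 1)*(k^2 - 5*k + 6) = k*(k - 2)^2*(k + 1)*(k - 3)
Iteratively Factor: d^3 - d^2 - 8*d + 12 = (d + 3)*(d^2 - 4*d + 4) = (d - 2)*(d + 3)*(d - 2)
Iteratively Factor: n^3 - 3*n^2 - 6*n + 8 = (n - 1)*(n^2 - 2*n - 8) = (n - 4)*(n - 1)*(n + 2)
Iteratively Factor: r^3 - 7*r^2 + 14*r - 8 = (r - 4)*(r^2 - 3*r + 2) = (r - 4)*(r - 1)*(r - 2)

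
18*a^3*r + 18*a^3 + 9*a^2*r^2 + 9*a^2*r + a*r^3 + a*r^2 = (3*a + r)*(6*a + r)*(a*r + a)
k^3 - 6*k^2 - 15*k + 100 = (k - 5)^2*(k + 4)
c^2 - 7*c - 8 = (c - 8)*(c + 1)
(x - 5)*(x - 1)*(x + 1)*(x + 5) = x^4 - 26*x^2 + 25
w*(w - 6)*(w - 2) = w^3 - 8*w^2 + 12*w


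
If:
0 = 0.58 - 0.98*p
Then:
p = 0.59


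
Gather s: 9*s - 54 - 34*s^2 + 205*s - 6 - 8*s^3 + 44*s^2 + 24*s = -8*s^3 + 10*s^2 + 238*s - 60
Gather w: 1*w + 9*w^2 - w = 9*w^2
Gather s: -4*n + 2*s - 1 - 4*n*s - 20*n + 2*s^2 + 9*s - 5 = -24*n + 2*s^2 + s*(11 - 4*n) - 6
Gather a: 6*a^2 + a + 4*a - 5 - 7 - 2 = 6*a^2 + 5*a - 14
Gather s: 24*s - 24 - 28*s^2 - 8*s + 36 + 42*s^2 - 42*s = 14*s^2 - 26*s + 12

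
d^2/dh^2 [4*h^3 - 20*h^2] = 24*h - 40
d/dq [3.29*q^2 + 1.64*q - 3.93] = 6.58*q + 1.64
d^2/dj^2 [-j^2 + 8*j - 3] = -2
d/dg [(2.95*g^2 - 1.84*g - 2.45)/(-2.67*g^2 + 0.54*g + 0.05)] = (-3.3198*g^2 - 12.788*g + 1.231)/(7.1289*g^4 - 2.8836*g^3 + 0.0246*g^2 + 0.054*g + 0.0025)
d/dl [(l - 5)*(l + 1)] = 2*l - 4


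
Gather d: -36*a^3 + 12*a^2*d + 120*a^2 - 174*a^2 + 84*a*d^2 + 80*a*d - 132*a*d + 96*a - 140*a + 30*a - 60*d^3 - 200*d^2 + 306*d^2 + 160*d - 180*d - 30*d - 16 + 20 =-36*a^3 - 54*a^2 - 14*a - 60*d^3 + d^2*(84*a + 106) + d*(12*a^2 - 52*a - 50) + 4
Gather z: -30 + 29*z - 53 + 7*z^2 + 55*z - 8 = 7*z^2 + 84*z - 91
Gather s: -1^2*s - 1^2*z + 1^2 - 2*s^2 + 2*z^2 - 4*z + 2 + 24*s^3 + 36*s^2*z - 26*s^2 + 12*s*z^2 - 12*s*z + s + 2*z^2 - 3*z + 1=24*s^3 + s^2*(36*z - 28) + s*(12*z^2 - 12*z) + 4*z^2 - 8*z + 4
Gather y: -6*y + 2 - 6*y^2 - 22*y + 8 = -6*y^2 - 28*y + 10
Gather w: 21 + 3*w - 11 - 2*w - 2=w + 8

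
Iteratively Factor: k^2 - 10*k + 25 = (k - 5)*(k - 5)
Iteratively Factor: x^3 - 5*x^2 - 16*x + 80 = (x - 5)*(x^2 - 16) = (x - 5)*(x + 4)*(x - 4)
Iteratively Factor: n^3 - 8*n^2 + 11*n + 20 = (n - 5)*(n^2 - 3*n - 4) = (n - 5)*(n - 4)*(n + 1)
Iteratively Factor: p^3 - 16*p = (p + 4)*(p^2 - 4*p) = p*(p + 4)*(p - 4)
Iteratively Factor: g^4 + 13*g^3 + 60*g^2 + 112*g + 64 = (g + 4)*(g^3 + 9*g^2 + 24*g + 16) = (g + 4)^2*(g^2 + 5*g + 4) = (g + 1)*(g + 4)^2*(g + 4)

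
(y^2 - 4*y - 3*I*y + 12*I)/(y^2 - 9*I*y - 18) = (y - 4)/(y - 6*I)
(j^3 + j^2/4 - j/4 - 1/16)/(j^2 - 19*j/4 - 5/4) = (j^2 - 1/4)/(j - 5)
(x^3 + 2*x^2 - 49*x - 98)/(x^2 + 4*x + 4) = (x^2 - 49)/(x + 2)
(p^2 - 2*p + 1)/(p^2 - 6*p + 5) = (p - 1)/(p - 5)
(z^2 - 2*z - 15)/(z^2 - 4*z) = (z^2 - 2*z - 15)/(z*(z - 4))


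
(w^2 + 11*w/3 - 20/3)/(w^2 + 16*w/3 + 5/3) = (3*w - 4)/(3*w + 1)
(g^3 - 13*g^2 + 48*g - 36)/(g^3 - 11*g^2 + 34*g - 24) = (g - 6)/(g - 4)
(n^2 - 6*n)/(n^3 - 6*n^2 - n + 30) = n*(n - 6)/(n^3 - 6*n^2 - n + 30)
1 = 1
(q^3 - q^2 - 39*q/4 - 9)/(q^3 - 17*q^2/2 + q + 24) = (q^2 - 5*q/2 - 6)/(q^2 - 10*q + 16)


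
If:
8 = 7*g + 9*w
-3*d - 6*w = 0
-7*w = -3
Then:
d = -6/7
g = 29/49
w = 3/7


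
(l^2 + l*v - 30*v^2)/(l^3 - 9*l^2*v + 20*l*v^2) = (-l - 6*v)/(l*(-l + 4*v))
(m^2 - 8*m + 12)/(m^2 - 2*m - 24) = (m - 2)/(m + 4)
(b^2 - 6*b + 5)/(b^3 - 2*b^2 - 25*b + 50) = (b - 1)/(b^2 + 3*b - 10)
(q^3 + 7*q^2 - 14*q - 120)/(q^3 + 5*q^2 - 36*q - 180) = (q - 4)/(q - 6)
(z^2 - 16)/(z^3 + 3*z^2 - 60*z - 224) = (z - 4)/(z^2 - z - 56)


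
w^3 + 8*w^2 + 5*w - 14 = (w - 1)*(w + 2)*(w + 7)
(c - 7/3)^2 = c^2 - 14*c/3 + 49/9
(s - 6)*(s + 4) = s^2 - 2*s - 24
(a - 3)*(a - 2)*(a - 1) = a^3 - 6*a^2 + 11*a - 6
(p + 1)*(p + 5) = p^2 + 6*p + 5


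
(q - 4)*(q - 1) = q^2 - 5*q + 4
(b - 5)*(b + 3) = b^2 - 2*b - 15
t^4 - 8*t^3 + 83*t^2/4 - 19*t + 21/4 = (t - 7/2)*(t - 3)*(t - 1)*(t - 1/2)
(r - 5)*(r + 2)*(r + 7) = r^3 + 4*r^2 - 31*r - 70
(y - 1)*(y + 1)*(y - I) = y^3 - I*y^2 - y + I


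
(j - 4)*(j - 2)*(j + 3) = j^3 - 3*j^2 - 10*j + 24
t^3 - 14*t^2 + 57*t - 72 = (t - 8)*(t - 3)^2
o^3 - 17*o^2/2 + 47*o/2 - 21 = (o - 7/2)*(o - 3)*(o - 2)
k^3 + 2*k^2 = k^2*(k + 2)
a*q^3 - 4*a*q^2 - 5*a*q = q*(q - 5)*(a*q + a)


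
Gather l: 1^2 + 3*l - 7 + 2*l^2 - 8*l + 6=2*l^2 - 5*l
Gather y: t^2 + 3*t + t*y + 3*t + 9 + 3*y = t^2 + 6*t + y*(t + 3) + 9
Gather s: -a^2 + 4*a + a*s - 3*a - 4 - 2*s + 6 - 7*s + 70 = -a^2 + a + s*(a - 9) + 72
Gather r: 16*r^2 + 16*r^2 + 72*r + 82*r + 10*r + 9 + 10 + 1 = 32*r^2 + 164*r + 20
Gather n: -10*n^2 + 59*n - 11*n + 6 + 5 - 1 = -10*n^2 + 48*n + 10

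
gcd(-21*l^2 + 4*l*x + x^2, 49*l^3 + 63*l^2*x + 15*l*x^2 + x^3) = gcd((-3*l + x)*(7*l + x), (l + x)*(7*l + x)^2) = 7*l + x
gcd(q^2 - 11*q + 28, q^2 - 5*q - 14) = q - 7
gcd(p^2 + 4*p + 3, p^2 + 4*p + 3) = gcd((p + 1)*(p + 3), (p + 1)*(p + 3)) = p^2 + 4*p + 3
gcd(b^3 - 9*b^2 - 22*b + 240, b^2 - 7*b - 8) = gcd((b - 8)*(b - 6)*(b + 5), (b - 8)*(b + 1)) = b - 8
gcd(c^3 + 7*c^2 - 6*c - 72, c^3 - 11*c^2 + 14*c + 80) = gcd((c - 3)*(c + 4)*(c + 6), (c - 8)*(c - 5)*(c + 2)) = 1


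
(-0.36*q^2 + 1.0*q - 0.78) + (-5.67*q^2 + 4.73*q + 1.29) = -6.03*q^2 + 5.73*q + 0.51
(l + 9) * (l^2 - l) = l^3 + 8*l^2 - 9*l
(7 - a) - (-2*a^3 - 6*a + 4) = 2*a^3 + 5*a + 3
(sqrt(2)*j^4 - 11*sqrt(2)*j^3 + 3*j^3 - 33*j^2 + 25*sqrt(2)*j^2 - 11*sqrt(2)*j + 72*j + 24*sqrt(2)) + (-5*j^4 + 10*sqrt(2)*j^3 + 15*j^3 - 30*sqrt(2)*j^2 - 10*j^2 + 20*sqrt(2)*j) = -5*j^4 + sqrt(2)*j^4 - sqrt(2)*j^3 + 18*j^3 - 43*j^2 - 5*sqrt(2)*j^2 + 9*sqrt(2)*j + 72*j + 24*sqrt(2)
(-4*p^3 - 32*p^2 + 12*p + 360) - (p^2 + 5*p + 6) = -4*p^3 - 33*p^2 + 7*p + 354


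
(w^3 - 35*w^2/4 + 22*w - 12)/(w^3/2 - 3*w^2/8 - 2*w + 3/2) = 2*(w^2 - 8*w + 16)/(w^2 - 4)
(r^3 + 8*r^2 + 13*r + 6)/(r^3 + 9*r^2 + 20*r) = (r^3 + 8*r^2 + 13*r + 6)/(r*(r^2 + 9*r + 20))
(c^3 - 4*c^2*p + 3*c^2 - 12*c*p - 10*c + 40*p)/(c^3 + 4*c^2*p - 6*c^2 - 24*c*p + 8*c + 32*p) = (c^2 - 4*c*p + 5*c - 20*p)/(c^2 + 4*c*p - 4*c - 16*p)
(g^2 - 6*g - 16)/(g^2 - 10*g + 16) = (g + 2)/(g - 2)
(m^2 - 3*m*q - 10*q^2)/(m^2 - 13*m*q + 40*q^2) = (-m - 2*q)/(-m + 8*q)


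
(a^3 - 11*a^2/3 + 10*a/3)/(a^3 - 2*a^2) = (a - 5/3)/a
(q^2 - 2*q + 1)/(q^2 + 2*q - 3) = (q - 1)/(q + 3)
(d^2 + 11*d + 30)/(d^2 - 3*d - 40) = (d + 6)/(d - 8)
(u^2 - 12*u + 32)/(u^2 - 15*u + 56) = (u - 4)/(u - 7)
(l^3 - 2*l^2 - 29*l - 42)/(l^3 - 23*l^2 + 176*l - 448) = (l^2 + 5*l + 6)/(l^2 - 16*l + 64)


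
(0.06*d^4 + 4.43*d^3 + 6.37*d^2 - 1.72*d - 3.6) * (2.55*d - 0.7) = 0.153*d^5 + 11.2545*d^4 + 13.1425*d^3 - 8.845*d^2 - 7.976*d + 2.52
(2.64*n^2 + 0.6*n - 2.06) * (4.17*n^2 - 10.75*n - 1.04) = 11.0088*n^4 - 25.878*n^3 - 17.7858*n^2 + 21.521*n + 2.1424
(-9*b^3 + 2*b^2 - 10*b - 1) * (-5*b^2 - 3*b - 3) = 45*b^5 + 17*b^4 + 71*b^3 + 29*b^2 + 33*b + 3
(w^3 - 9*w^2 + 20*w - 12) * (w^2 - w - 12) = w^5 - 10*w^4 + 17*w^3 + 76*w^2 - 228*w + 144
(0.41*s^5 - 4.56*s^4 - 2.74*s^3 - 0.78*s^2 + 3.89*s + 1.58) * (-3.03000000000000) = -1.2423*s^5 + 13.8168*s^4 + 8.3022*s^3 + 2.3634*s^2 - 11.7867*s - 4.7874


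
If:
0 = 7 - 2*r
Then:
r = 7/2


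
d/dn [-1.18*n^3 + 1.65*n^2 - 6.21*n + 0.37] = -3.54*n^2 + 3.3*n - 6.21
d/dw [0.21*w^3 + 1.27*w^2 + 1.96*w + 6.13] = 0.63*w^2 + 2.54*w + 1.96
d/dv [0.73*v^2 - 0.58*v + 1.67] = 1.46*v - 0.58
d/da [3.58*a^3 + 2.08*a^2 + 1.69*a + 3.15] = 10.74*a^2 + 4.16*a + 1.69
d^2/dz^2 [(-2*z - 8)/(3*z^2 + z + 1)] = 4*(-(z + 4)*(6*z + 1)^2 + (9*z + 13)*(3*z^2 + z + 1))/(3*z^2 + z + 1)^3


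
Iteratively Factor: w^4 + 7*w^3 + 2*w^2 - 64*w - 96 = (w + 2)*(w^3 + 5*w^2 - 8*w - 48) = (w - 3)*(w + 2)*(w^2 + 8*w + 16) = (w - 3)*(w + 2)*(w + 4)*(w + 4)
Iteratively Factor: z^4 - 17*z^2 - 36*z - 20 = (z + 1)*(z^3 - z^2 - 16*z - 20) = (z + 1)*(z + 2)*(z^2 - 3*z - 10) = (z + 1)*(z + 2)^2*(z - 5)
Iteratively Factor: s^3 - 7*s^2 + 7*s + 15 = (s + 1)*(s^2 - 8*s + 15) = (s - 3)*(s + 1)*(s - 5)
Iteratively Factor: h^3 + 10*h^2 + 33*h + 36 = (h + 3)*(h^2 + 7*h + 12) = (h + 3)^2*(h + 4)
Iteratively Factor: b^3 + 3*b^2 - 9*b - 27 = (b + 3)*(b^2 - 9) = (b + 3)^2*(b - 3)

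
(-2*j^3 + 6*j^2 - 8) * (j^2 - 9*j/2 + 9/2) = -2*j^5 + 15*j^4 - 36*j^3 + 19*j^2 + 36*j - 36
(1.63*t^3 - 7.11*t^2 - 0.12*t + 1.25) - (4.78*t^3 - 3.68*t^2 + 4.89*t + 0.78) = -3.15*t^3 - 3.43*t^2 - 5.01*t + 0.47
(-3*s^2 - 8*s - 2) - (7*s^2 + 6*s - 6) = -10*s^2 - 14*s + 4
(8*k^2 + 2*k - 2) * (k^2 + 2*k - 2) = 8*k^4 + 18*k^3 - 14*k^2 - 8*k + 4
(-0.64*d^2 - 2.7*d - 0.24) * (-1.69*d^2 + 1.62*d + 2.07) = 1.0816*d^4 + 3.5262*d^3 - 5.2932*d^2 - 5.9778*d - 0.4968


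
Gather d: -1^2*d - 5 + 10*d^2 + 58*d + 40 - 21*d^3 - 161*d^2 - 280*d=-21*d^3 - 151*d^2 - 223*d + 35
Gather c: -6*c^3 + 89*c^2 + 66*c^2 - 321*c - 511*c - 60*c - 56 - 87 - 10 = -6*c^3 + 155*c^2 - 892*c - 153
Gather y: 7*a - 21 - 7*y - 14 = 7*a - 7*y - 35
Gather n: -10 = -10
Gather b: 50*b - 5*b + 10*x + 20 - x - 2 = 45*b + 9*x + 18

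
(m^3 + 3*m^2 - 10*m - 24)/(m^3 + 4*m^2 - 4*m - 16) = (m - 3)/(m - 2)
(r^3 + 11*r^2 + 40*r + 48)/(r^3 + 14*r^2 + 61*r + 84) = (r + 4)/(r + 7)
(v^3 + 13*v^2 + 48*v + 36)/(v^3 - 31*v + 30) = (v^2 + 7*v + 6)/(v^2 - 6*v + 5)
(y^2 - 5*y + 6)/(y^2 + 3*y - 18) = (y - 2)/(y + 6)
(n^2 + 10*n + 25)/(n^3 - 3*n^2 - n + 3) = (n^2 + 10*n + 25)/(n^3 - 3*n^2 - n + 3)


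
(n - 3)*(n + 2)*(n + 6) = n^3 + 5*n^2 - 12*n - 36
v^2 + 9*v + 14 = (v + 2)*(v + 7)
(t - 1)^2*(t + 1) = t^3 - t^2 - t + 1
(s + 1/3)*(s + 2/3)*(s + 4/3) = s^3 + 7*s^2/3 + 14*s/9 + 8/27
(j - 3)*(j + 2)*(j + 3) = j^3 + 2*j^2 - 9*j - 18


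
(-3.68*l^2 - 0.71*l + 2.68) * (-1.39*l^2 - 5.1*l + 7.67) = 5.1152*l^4 + 19.7549*l^3 - 28.3298*l^2 - 19.1137*l + 20.5556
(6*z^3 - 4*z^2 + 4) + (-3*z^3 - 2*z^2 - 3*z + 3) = 3*z^3 - 6*z^2 - 3*z + 7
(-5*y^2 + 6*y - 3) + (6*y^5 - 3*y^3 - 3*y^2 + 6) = 6*y^5 - 3*y^3 - 8*y^2 + 6*y + 3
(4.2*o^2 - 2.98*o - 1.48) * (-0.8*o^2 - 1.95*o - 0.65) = -3.36*o^4 - 5.806*o^3 + 4.265*o^2 + 4.823*o + 0.962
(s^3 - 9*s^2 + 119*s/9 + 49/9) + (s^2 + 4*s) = s^3 - 8*s^2 + 155*s/9 + 49/9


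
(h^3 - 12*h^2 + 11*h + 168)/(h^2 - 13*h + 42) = (h^2 - 5*h - 24)/(h - 6)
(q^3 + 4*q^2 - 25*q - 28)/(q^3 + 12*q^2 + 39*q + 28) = (q - 4)/(q + 4)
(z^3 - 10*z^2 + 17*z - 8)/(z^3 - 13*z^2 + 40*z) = (z^2 - 2*z + 1)/(z*(z - 5))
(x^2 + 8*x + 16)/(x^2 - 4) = (x^2 + 8*x + 16)/(x^2 - 4)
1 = 1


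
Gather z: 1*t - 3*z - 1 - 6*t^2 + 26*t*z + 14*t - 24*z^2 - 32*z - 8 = -6*t^2 + 15*t - 24*z^2 + z*(26*t - 35) - 9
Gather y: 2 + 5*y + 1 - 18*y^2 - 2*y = -18*y^2 + 3*y + 3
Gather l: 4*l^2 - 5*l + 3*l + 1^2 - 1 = 4*l^2 - 2*l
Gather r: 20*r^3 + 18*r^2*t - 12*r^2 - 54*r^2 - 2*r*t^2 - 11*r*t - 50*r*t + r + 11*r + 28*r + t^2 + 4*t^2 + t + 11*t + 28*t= 20*r^3 + r^2*(18*t - 66) + r*(-2*t^2 - 61*t + 40) + 5*t^2 + 40*t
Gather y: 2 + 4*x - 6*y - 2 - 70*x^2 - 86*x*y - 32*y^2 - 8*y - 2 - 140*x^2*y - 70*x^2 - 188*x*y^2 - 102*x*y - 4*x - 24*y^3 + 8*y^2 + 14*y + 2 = -140*x^2 - 24*y^3 + y^2*(-188*x - 24) + y*(-140*x^2 - 188*x)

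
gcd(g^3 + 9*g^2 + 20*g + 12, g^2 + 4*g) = 1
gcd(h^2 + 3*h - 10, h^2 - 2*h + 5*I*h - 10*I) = h - 2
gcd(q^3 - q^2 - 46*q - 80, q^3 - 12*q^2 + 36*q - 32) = q - 8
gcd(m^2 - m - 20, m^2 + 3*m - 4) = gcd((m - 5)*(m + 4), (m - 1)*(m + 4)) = m + 4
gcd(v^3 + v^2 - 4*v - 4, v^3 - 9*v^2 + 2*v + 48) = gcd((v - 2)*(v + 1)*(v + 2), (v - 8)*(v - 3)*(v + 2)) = v + 2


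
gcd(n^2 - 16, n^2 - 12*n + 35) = 1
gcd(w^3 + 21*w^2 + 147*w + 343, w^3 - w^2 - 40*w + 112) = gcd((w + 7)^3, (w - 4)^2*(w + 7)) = w + 7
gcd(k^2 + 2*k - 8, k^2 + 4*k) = k + 4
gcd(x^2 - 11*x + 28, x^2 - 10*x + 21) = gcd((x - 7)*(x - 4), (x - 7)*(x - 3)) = x - 7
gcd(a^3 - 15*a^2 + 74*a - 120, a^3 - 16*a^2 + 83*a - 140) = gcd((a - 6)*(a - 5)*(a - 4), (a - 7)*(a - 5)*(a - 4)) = a^2 - 9*a + 20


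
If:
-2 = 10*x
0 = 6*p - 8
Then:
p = 4/3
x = -1/5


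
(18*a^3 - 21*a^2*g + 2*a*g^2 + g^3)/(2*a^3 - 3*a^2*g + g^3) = (18*a^2 - 3*a*g - g^2)/(2*a^2 - a*g - g^2)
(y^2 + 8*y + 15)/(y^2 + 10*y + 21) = (y + 5)/(y + 7)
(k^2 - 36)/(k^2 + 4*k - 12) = (k - 6)/(k - 2)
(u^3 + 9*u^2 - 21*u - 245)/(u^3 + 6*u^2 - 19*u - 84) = (u^2 + 2*u - 35)/(u^2 - u - 12)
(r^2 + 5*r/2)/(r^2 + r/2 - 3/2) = r*(2*r + 5)/(2*r^2 + r - 3)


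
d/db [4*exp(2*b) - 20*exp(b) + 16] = (8*exp(b) - 20)*exp(b)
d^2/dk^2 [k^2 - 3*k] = 2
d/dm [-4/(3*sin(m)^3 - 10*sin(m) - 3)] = 4*(9*sin(m)^2 - 10)*cos(m)/(-3*sin(m)^3 + 10*sin(m) + 3)^2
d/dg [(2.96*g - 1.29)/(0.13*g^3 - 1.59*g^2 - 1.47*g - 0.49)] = (-0.7696*g^3 + 5.2095*g^2 - 4.1022*g - 3.3467)/(0.0169*g^6 - 0.4134*g^5 + 2.1459*g^4 + 4.5472*g^3 + 3.7191*g^2 + 1.4406*g + 0.2401)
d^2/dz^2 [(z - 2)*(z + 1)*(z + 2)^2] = 12*z^2 + 18*z - 4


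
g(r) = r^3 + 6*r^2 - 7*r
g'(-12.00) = 281.00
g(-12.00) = -780.00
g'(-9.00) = 128.00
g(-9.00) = -180.00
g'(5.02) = 128.84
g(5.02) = 242.57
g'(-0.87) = -15.17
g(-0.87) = 9.97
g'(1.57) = 19.23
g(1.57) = 7.67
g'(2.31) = 36.73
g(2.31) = 28.17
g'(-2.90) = -16.57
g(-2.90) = 46.37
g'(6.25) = 185.19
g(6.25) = 434.77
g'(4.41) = 104.26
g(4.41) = 171.58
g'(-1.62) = -18.57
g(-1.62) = 22.83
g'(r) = 3*r^2 + 12*r - 7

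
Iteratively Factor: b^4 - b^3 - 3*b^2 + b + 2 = (b - 1)*(b^3 - 3*b - 2) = (b - 2)*(b - 1)*(b^2 + 2*b + 1) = (b - 2)*(b - 1)*(b + 1)*(b + 1)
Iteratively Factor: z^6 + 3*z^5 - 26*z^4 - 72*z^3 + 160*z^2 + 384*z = (z)*(z^5 + 3*z^4 - 26*z^3 - 72*z^2 + 160*z + 384) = z*(z + 2)*(z^4 + z^3 - 28*z^2 - 16*z + 192) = z*(z - 4)*(z + 2)*(z^3 + 5*z^2 - 8*z - 48) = z*(z - 4)*(z + 2)*(z + 4)*(z^2 + z - 12) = z*(z - 4)*(z - 3)*(z + 2)*(z + 4)*(z + 4)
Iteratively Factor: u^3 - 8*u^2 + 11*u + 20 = (u - 5)*(u^2 - 3*u - 4) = (u - 5)*(u + 1)*(u - 4)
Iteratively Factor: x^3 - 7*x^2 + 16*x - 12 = (x - 3)*(x^2 - 4*x + 4) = (x - 3)*(x - 2)*(x - 2)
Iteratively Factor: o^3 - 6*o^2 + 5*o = (o - 1)*(o^2 - 5*o) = o*(o - 1)*(o - 5)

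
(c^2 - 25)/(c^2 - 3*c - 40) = (c - 5)/(c - 8)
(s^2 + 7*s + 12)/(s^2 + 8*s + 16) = (s + 3)/(s + 4)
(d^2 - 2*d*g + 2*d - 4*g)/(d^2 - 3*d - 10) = (d - 2*g)/(d - 5)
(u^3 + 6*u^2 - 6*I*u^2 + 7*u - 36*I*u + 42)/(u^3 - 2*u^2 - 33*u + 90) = (u^2 - 6*I*u + 7)/(u^2 - 8*u + 15)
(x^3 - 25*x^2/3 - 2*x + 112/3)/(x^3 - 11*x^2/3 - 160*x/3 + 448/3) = (3*x^2 - x - 14)/(3*x^2 + 13*x - 56)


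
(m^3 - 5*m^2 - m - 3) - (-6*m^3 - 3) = 7*m^3 - 5*m^2 - m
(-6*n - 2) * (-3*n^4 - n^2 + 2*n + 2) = 18*n^5 + 6*n^4 + 6*n^3 - 10*n^2 - 16*n - 4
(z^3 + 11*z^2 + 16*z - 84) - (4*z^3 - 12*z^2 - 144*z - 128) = -3*z^3 + 23*z^2 + 160*z + 44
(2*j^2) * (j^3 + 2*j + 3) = 2*j^5 + 4*j^3 + 6*j^2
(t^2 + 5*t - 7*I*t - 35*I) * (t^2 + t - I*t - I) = t^4 + 6*t^3 - 8*I*t^3 - 2*t^2 - 48*I*t^2 - 42*t - 40*I*t - 35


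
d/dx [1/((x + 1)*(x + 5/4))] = 4*(-8*x - 9)/(16*x^4 + 72*x^3 + 121*x^2 + 90*x + 25)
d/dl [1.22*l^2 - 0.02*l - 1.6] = 2.44*l - 0.02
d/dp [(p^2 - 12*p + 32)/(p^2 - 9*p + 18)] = (3*p^2 - 28*p + 72)/(p^4 - 18*p^3 + 117*p^2 - 324*p + 324)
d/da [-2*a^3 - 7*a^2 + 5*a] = -6*a^2 - 14*a + 5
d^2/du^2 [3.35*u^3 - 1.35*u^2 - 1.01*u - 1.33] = 20.1*u - 2.7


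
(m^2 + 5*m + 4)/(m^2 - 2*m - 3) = (m + 4)/(m - 3)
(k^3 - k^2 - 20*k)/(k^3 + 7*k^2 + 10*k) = (k^2 - k - 20)/(k^2 + 7*k + 10)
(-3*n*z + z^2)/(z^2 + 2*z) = (-3*n + z)/(z + 2)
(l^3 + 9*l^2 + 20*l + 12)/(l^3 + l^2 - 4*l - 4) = (l + 6)/(l - 2)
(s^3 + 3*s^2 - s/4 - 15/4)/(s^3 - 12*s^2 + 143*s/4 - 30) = (4*s^3 + 12*s^2 - s - 15)/(4*s^3 - 48*s^2 + 143*s - 120)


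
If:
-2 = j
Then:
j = -2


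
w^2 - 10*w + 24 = (w - 6)*(w - 4)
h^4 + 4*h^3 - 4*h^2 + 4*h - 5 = (h - 1)*(h + 5)*(h - I)*(h + I)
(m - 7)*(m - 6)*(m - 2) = m^3 - 15*m^2 + 68*m - 84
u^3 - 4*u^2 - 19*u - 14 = (u - 7)*(u + 1)*(u + 2)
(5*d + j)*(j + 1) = 5*d*j + 5*d + j^2 + j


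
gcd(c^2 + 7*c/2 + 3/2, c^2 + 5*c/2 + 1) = c + 1/2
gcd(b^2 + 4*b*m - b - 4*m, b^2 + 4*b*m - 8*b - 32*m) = b + 4*m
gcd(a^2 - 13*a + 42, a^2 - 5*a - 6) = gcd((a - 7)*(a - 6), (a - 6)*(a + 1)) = a - 6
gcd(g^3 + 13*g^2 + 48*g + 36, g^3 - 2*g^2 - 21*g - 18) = g + 1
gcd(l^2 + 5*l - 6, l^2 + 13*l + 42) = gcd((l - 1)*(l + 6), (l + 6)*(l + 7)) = l + 6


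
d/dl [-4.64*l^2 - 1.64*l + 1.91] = -9.28*l - 1.64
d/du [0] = 0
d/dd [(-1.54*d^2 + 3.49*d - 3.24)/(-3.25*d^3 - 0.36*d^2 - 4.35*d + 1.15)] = (-5.005*d^4 + 22.685*d^3 - 23.6346*d^2 - 5.8748*d - 10.0805)/(10.5625*d^6 + 2.34*d^5 + 28.4046*d^4 - 4.343*d^3 + 18.0945*d^2 - 10.005*d + 1.3225)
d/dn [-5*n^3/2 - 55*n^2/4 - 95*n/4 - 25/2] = -15*n^2/2 - 55*n/2 - 95/4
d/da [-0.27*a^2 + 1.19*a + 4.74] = 1.19 - 0.54*a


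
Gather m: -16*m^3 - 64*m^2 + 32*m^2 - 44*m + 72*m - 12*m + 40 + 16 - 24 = -16*m^3 - 32*m^2 + 16*m + 32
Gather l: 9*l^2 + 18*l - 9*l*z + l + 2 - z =9*l^2 + l*(19 - 9*z) - z + 2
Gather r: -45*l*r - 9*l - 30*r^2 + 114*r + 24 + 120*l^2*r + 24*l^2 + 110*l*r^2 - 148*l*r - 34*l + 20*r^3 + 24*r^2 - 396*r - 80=24*l^2 - 43*l + 20*r^3 + r^2*(110*l - 6) + r*(120*l^2 - 193*l - 282) - 56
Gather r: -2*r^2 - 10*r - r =-2*r^2 - 11*r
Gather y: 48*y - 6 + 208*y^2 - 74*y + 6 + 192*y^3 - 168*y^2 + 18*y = 192*y^3 + 40*y^2 - 8*y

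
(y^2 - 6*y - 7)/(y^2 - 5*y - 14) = (y + 1)/(y + 2)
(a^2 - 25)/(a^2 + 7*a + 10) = (a - 5)/(a + 2)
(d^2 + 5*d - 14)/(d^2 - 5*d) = (d^2 + 5*d - 14)/(d*(d - 5))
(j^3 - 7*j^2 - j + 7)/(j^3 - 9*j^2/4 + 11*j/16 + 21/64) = 64*(j^3 - 7*j^2 - j + 7)/(64*j^3 - 144*j^2 + 44*j + 21)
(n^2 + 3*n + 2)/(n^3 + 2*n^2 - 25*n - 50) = (n + 1)/(n^2 - 25)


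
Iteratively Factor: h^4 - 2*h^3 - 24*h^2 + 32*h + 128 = (h + 4)*(h^3 - 6*h^2 + 32) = (h - 4)*(h + 4)*(h^2 - 2*h - 8) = (h - 4)^2*(h + 4)*(h + 2)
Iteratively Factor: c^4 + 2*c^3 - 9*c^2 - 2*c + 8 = (c - 2)*(c^3 + 4*c^2 - c - 4) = (c - 2)*(c - 1)*(c^2 + 5*c + 4) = (c - 2)*(c - 1)*(c + 1)*(c + 4)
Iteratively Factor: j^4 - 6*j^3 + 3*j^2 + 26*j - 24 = (j + 2)*(j^3 - 8*j^2 + 19*j - 12) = (j - 4)*(j + 2)*(j^2 - 4*j + 3) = (j - 4)*(j - 3)*(j + 2)*(j - 1)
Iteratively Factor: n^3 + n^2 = (n)*(n^2 + n) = n*(n + 1)*(n)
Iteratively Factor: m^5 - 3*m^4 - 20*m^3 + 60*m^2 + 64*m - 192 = (m - 4)*(m^4 + m^3 - 16*m^2 - 4*m + 48) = (m - 4)*(m - 2)*(m^3 + 3*m^2 - 10*m - 24) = (m - 4)*(m - 2)*(m + 2)*(m^2 + m - 12) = (m - 4)*(m - 3)*(m - 2)*(m + 2)*(m + 4)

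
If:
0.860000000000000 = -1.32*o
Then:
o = -0.65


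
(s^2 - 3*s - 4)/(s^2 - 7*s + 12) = (s + 1)/(s - 3)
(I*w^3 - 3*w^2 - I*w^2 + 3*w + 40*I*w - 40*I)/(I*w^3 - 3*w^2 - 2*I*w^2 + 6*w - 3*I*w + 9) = (w^3 + w^2*(-1 + 3*I) + w*(40 - 3*I) - 40)/(w^3 + w^2*(-2 + 3*I) + w*(-3 - 6*I) - 9*I)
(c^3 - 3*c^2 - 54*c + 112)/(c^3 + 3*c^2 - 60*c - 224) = (c - 2)/(c + 4)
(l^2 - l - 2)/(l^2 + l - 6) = (l + 1)/(l + 3)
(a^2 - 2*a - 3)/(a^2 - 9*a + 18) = (a + 1)/(a - 6)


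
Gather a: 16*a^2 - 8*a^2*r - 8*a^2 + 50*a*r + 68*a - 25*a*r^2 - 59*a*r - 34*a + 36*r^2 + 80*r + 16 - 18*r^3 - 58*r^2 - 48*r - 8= a^2*(8 - 8*r) + a*(-25*r^2 - 9*r + 34) - 18*r^3 - 22*r^2 + 32*r + 8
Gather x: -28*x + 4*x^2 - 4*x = 4*x^2 - 32*x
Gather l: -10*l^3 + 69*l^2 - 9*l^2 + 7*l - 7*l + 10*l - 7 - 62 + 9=-10*l^3 + 60*l^2 + 10*l - 60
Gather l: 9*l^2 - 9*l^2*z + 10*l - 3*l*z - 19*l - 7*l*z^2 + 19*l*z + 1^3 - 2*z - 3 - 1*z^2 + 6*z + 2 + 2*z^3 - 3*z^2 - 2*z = l^2*(9 - 9*z) + l*(-7*z^2 + 16*z - 9) + 2*z^3 - 4*z^2 + 2*z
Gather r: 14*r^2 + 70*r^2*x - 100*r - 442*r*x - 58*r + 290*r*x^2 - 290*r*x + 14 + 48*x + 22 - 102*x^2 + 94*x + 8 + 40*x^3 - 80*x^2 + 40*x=r^2*(70*x + 14) + r*(290*x^2 - 732*x - 158) + 40*x^3 - 182*x^2 + 182*x + 44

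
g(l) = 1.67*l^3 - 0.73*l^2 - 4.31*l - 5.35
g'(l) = 5.01*l^2 - 1.46*l - 4.31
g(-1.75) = -8.99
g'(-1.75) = 13.59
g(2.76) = 12.30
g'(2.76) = 29.82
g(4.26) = 92.15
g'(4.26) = 80.39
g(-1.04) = -3.54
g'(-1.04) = 2.63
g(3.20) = 28.11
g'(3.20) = 42.32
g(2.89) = 16.41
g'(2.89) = 33.31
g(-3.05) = -46.38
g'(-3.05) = 46.75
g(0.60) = -7.84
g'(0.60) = -3.38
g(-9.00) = -1243.12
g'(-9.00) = 414.64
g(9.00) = 1114.16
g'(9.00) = 388.36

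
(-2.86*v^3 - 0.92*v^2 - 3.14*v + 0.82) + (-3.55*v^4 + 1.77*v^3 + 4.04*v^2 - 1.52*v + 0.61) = -3.55*v^4 - 1.09*v^3 + 3.12*v^2 - 4.66*v + 1.43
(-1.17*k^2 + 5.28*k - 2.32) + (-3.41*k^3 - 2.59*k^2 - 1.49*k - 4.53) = -3.41*k^3 - 3.76*k^2 + 3.79*k - 6.85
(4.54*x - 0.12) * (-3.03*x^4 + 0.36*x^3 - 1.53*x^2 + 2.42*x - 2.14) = -13.7562*x^5 + 1.998*x^4 - 6.9894*x^3 + 11.1704*x^2 - 10.006*x + 0.2568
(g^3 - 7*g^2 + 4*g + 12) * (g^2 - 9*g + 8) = g^5 - 16*g^4 + 75*g^3 - 80*g^2 - 76*g + 96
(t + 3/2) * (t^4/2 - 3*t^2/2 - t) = t^5/2 + 3*t^4/4 - 3*t^3/2 - 13*t^2/4 - 3*t/2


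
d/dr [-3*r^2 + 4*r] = 4 - 6*r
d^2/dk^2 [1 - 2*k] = 0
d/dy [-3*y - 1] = -3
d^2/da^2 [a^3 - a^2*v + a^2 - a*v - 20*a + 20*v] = 6*a - 2*v + 2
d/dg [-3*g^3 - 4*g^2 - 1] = g*(-9*g - 8)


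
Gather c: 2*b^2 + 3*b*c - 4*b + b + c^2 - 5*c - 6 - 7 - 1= 2*b^2 - 3*b + c^2 + c*(3*b - 5) - 14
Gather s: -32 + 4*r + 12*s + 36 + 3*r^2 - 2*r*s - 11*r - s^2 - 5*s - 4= 3*r^2 - 7*r - s^2 + s*(7 - 2*r)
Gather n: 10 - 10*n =10 - 10*n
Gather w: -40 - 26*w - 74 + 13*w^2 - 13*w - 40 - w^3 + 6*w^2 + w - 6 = -w^3 + 19*w^2 - 38*w - 160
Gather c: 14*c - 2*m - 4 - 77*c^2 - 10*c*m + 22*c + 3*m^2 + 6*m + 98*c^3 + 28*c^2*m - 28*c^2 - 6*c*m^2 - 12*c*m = 98*c^3 + c^2*(28*m - 105) + c*(-6*m^2 - 22*m + 36) + 3*m^2 + 4*m - 4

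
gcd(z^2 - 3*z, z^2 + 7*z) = z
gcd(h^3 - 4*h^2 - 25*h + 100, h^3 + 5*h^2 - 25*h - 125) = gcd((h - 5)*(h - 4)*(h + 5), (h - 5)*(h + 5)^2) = h^2 - 25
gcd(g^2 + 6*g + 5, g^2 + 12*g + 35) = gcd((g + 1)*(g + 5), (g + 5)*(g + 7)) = g + 5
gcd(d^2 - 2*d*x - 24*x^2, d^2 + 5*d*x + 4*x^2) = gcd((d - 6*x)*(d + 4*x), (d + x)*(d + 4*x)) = d + 4*x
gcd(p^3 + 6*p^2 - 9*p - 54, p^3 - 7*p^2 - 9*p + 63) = p^2 - 9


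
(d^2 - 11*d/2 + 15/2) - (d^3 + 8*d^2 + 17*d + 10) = -d^3 - 7*d^2 - 45*d/2 - 5/2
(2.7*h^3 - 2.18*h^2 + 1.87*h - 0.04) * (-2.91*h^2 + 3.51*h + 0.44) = -7.857*h^5 + 15.8208*h^4 - 11.9055*h^3 + 5.7209*h^2 + 0.6824*h - 0.0176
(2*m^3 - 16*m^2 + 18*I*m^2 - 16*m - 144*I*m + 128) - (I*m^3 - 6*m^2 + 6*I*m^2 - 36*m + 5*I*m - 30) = 2*m^3 - I*m^3 - 10*m^2 + 12*I*m^2 + 20*m - 149*I*m + 158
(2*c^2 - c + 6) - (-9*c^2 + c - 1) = 11*c^2 - 2*c + 7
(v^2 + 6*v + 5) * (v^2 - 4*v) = v^4 + 2*v^3 - 19*v^2 - 20*v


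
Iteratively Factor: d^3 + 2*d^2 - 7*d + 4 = (d + 4)*(d^2 - 2*d + 1) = (d - 1)*(d + 4)*(d - 1)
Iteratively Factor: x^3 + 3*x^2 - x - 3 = (x + 3)*(x^2 - 1) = (x + 1)*(x + 3)*(x - 1)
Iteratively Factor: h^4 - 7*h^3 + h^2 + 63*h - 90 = (h - 3)*(h^3 - 4*h^2 - 11*h + 30) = (h - 3)*(h + 3)*(h^2 - 7*h + 10) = (h - 5)*(h - 3)*(h + 3)*(h - 2)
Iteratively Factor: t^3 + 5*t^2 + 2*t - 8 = (t - 1)*(t^2 + 6*t + 8) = (t - 1)*(t + 2)*(t + 4)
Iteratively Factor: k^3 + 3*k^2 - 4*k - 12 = (k + 2)*(k^2 + k - 6) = (k + 2)*(k + 3)*(k - 2)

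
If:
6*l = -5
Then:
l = -5/6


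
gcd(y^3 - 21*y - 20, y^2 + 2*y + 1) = y + 1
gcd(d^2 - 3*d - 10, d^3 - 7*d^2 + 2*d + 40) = d^2 - 3*d - 10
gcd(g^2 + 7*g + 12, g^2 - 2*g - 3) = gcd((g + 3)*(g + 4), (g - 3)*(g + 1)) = 1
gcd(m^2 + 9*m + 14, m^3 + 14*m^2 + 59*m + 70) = m^2 + 9*m + 14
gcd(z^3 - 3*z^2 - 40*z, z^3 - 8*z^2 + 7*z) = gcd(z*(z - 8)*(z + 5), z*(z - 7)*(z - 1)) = z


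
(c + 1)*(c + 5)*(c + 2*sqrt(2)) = c^3 + 2*sqrt(2)*c^2 + 6*c^2 + 5*c + 12*sqrt(2)*c + 10*sqrt(2)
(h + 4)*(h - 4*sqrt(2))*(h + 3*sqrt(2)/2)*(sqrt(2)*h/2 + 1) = sqrt(2)*h^4/2 - 3*h^3/2 + 2*sqrt(2)*h^3 - 17*sqrt(2)*h^2/2 - 6*h^2 - 34*sqrt(2)*h - 12*h - 48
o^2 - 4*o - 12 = (o - 6)*(o + 2)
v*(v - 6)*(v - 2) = v^3 - 8*v^2 + 12*v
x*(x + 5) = x^2 + 5*x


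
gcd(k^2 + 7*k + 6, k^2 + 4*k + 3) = k + 1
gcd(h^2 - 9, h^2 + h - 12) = h - 3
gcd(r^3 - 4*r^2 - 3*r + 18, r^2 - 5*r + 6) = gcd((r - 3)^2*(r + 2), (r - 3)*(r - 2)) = r - 3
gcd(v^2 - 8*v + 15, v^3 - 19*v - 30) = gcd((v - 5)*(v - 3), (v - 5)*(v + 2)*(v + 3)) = v - 5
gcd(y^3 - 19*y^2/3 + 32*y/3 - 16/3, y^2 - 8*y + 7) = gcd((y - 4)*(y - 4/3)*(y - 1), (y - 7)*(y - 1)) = y - 1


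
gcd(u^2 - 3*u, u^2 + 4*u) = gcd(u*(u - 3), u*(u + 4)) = u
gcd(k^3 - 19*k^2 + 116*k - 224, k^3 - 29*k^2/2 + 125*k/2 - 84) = k - 8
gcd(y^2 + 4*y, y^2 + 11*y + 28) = y + 4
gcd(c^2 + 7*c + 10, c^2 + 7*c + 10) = c^2 + 7*c + 10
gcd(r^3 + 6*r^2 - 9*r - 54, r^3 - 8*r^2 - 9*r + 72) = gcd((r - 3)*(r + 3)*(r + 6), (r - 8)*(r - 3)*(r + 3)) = r^2 - 9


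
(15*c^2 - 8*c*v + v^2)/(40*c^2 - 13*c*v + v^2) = (-3*c + v)/(-8*c + v)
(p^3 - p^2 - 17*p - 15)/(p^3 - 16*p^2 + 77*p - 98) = (p^3 - p^2 - 17*p - 15)/(p^3 - 16*p^2 + 77*p - 98)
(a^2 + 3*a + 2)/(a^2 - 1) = (a + 2)/(a - 1)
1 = 1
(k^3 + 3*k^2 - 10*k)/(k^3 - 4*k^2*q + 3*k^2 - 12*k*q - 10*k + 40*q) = k/(k - 4*q)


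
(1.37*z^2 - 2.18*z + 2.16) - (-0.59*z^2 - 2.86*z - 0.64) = 1.96*z^2 + 0.68*z + 2.8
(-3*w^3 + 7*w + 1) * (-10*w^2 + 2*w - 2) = 30*w^5 - 6*w^4 - 64*w^3 + 4*w^2 - 12*w - 2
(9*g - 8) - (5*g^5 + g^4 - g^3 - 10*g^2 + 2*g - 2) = -5*g^5 - g^4 + g^3 + 10*g^2 + 7*g - 6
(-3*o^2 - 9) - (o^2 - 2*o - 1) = -4*o^2 + 2*o - 8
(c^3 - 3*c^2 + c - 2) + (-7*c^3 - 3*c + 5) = -6*c^3 - 3*c^2 - 2*c + 3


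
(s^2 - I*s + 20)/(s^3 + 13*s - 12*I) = (s - 5*I)/(s^2 - 4*I*s - 3)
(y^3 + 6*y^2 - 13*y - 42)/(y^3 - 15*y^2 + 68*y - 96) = (y^2 + 9*y + 14)/(y^2 - 12*y + 32)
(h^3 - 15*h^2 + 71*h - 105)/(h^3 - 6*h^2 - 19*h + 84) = (h - 5)/(h + 4)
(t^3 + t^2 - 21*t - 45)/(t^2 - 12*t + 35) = (t^2 + 6*t + 9)/(t - 7)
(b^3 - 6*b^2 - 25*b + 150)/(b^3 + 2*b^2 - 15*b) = (b^2 - 11*b + 30)/(b*(b - 3))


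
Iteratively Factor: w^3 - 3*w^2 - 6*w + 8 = (w - 4)*(w^2 + w - 2) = (w - 4)*(w + 2)*(w - 1)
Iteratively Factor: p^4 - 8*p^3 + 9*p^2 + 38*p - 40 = (p - 5)*(p^3 - 3*p^2 - 6*p + 8) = (p - 5)*(p - 4)*(p^2 + p - 2) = (p - 5)*(p - 4)*(p - 1)*(p + 2)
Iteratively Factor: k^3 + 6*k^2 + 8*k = (k)*(k^2 + 6*k + 8) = k*(k + 4)*(k + 2)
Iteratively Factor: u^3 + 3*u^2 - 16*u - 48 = (u - 4)*(u^2 + 7*u + 12) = (u - 4)*(u + 4)*(u + 3)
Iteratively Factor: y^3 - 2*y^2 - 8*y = (y + 2)*(y^2 - 4*y) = (y - 4)*(y + 2)*(y)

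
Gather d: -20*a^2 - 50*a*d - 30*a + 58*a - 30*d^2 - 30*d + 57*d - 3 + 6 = -20*a^2 + 28*a - 30*d^2 + d*(27 - 50*a) + 3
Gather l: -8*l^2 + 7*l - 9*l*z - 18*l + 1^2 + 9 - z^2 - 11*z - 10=-8*l^2 + l*(-9*z - 11) - z^2 - 11*z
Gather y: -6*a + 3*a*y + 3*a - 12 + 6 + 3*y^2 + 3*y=-3*a + 3*y^2 + y*(3*a + 3) - 6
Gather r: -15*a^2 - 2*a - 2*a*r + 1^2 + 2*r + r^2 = -15*a^2 - 2*a + r^2 + r*(2 - 2*a) + 1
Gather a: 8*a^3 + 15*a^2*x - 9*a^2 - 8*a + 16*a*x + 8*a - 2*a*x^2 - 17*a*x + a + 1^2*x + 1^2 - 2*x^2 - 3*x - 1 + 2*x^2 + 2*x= 8*a^3 + a^2*(15*x - 9) + a*(-2*x^2 - x + 1)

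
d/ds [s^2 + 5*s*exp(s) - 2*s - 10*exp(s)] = 5*s*exp(s) + 2*s - 5*exp(s) - 2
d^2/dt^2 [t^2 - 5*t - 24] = 2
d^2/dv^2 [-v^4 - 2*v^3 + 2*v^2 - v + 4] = -12*v^2 - 12*v + 4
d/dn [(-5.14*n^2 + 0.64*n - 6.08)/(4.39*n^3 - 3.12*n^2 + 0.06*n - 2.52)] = (22.5646*n^4 - 5.61919999999999*n^3 + 81.762*n^2 - 12.0336*n - 1.248)/(19.2721*n^6 - 27.3936*n^5 + 10.2612*n^4 - 22.5*n^3 + 15.7284*n^2 - 0.3024*n + 6.3504)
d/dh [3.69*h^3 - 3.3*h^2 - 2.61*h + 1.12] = 11.07*h^2 - 6.6*h - 2.61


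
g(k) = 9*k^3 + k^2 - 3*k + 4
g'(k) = 27*k^2 + 2*k - 3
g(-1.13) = -4.32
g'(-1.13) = 29.22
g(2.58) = 157.48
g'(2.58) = 181.88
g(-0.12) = 4.36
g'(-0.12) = -2.85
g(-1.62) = -26.78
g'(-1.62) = 64.62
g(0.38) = 3.50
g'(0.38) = 1.66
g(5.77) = 1748.88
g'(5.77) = 907.45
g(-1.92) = -50.25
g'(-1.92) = 92.69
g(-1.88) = -46.63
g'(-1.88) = 88.67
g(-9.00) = -6449.00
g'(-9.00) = 2166.00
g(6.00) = 1966.00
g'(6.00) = 981.00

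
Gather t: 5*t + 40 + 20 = 5*t + 60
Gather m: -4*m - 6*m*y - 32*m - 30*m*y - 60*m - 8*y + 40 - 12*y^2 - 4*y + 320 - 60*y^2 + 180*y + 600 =m*(-36*y - 96) - 72*y^2 + 168*y + 960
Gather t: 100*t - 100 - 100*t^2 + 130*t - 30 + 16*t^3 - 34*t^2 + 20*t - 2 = 16*t^3 - 134*t^2 + 250*t - 132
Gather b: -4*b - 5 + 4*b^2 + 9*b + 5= 4*b^2 + 5*b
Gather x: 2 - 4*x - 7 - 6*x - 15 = -10*x - 20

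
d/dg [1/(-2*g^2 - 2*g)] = (g + 1/2)/(g^2*(g + 1)^2)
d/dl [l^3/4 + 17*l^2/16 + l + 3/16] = 3*l^2/4 + 17*l/8 + 1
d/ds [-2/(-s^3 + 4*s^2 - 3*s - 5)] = 2*(-3*s^2 + 8*s - 3)/(s^3 - 4*s^2 + 3*s + 5)^2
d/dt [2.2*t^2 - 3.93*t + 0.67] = 4.4*t - 3.93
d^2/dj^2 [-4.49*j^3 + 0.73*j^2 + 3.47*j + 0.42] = 1.46 - 26.94*j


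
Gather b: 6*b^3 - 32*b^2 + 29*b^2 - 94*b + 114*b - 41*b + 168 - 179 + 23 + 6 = 6*b^3 - 3*b^2 - 21*b + 18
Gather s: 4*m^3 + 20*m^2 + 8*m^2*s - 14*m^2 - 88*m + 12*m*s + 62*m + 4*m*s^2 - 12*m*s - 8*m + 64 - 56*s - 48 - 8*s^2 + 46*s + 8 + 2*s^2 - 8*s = 4*m^3 + 6*m^2 - 34*m + s^2*(4*m - 6) + s*(8*m^2 - 18) + 24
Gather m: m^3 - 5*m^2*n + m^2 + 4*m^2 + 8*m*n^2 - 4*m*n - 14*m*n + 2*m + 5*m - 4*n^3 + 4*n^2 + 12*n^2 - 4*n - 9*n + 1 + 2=m^3 + m^2*(5 - 5*n) + m*(8*n^2 - 18*n + 7) - 4*n^3 + 16*n^2 - 13*n + 3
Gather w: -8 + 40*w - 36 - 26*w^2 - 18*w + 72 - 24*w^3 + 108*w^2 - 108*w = -24*w^3 + 82*w^2 - 86*w + 28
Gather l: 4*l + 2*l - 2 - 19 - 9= 6*l - 30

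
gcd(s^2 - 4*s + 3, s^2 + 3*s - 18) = s - 3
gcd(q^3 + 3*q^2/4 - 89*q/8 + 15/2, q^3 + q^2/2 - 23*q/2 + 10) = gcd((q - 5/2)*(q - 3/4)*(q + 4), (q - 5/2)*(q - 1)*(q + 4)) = q^2 + 3*q/2 - 10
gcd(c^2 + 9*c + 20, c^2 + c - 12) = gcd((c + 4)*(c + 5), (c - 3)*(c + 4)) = c + 4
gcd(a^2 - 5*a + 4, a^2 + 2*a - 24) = a - 4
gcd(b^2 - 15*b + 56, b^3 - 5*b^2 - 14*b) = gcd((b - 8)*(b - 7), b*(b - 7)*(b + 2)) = b - 7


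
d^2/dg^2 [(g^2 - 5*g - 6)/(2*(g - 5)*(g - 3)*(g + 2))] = (g^6 - 15*g^5 + 57*g^4 - 113*g^3 + 810*g^2 - 2268*g - 336)/(g^9 - 18*g^8 + 105*g^7 - 90*g^6 - 1185*g^5 + 3042*g^4 + 3779*g^3 - 16110*g^2 - 2700*g + 27000)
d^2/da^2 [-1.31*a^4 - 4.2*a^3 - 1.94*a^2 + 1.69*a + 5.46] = -15.72*a^2 - 25.2*a - 3.88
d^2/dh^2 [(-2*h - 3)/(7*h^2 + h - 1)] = 2*(-(2*h + 3)*(14*h + 1)^2 + (42*h + 23)*(7*h^2 + h - 1))/(7*h^2 + h - 1)^3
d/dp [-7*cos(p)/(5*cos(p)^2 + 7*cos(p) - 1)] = 7*(5*sin(p)^2 - 6)*sin(p)/(-5*sin(p)^2 + 7*cos(p) + 4)^2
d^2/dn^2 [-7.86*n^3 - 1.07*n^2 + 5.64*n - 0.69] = -47.16*n - 2.14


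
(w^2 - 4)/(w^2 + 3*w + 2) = (w - 2)/(w + 1)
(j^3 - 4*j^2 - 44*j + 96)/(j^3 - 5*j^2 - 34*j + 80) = (j + 6)/(j + 5)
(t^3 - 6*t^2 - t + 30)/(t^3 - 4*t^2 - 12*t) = (t^2 - 8*t + 15)/(t*(t - 6))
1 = 1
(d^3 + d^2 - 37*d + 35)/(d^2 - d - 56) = (d^2 - 6*d + 5)/(d - 8)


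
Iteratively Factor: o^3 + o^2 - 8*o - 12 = (o - 3)*(o^2 + 4*o + 4) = (o - 3)*(o + 2)*(o + 2)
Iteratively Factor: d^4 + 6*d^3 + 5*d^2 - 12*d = (d + 3)*(d^3 + 3*d^2 - 4*d) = d*(d + 3)*(d^2 + 3*d - 4) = d*(d - 1)*(d + 3)*(d + 4)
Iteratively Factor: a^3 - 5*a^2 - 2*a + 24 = (a + 2)*(a^2 - 7*a + 12) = (a - 3)*(a + 2)*(a - 4)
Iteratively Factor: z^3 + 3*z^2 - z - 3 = (z - 1)*(z^2 + 4*z + 3) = (z - 1)*(z + 3)*(z + 1)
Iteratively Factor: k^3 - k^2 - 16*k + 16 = (k - 4)*(k^2 + 3*k - 4) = (k - 4)*(k + 4)*(k - 1)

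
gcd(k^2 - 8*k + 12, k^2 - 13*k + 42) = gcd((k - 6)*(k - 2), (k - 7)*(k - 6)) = k - 6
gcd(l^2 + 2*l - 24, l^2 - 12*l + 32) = l - 4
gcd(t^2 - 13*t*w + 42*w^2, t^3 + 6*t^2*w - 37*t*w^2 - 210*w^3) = t - 6*w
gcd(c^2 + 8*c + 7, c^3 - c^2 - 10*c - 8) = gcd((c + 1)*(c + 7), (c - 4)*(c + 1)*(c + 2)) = c + 1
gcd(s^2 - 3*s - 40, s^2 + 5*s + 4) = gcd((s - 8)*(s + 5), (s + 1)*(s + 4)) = 1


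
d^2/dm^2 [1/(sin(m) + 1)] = (2 - sin(m))/(sin(m) + 1)^2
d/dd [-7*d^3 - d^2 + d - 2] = -21*d^2 - 2*d + 1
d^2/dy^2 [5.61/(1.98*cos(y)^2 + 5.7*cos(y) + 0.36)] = (-87.9737760000001*(1 - cos(y)^2)^2 - 506.51568*cos(y)^3 - 210.260556*cos(y)^2 + 628.827705*cos(y) + 79.143075*cos(3*y) + 444.51396)/(1.98*cos(y)^2 + 5.7*cos(y) + 0.36)^3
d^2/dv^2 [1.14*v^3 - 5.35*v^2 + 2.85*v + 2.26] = 6.84*v - 10.7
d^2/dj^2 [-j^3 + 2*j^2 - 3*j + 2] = 4 - 6*j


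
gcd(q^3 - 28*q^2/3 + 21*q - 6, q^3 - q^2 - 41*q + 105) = q - 3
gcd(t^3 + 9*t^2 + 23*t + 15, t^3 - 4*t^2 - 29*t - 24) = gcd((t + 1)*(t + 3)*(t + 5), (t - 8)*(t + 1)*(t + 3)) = t^2 + 4*t + 3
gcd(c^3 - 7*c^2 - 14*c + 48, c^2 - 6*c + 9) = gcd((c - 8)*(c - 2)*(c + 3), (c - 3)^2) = 1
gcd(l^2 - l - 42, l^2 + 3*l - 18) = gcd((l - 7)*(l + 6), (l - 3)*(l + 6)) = l + 6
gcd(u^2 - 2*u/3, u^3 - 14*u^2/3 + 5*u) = u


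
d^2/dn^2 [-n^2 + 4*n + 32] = -2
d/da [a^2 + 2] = 2*a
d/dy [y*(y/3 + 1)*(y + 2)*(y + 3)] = 4*y^3/3 + 8*y^2 + 14*y + 6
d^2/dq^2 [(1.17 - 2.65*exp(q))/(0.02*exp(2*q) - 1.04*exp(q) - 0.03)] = (-0.00106*exp(4*q) - 0.053248*exp(3*q) - 0.082548000000001*exp(2*q) + 1.35096*exp(q) - 0.038889)*exp(q)/(8.0e-6*exp(6*q) - 0.001248*exp(5*q) + 0.06486*exp(4*q) - 1.12112*exp(3*q) - 0.09729*exp(2*q) - 0.002808*exp(q) - 2.7e-5)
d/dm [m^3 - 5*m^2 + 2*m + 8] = 3*m^2 - 10*m + 2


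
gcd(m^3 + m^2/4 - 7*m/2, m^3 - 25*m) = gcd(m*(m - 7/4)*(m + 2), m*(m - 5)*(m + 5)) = m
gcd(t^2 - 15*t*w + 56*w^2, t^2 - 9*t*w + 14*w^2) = t - 7*w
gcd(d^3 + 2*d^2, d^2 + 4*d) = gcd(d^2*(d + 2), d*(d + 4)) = d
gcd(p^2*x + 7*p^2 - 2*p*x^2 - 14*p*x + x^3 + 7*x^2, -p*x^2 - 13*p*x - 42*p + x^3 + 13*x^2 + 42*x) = -p*x - 7*p + x^2 + 7*x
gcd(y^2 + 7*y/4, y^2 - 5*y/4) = y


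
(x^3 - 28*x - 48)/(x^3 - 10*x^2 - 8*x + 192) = (x + 2)/(x - 8)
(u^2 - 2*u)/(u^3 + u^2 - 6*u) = 1/(u + 3)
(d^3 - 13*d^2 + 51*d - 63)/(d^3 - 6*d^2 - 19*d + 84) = (d - 3)/(d + 4)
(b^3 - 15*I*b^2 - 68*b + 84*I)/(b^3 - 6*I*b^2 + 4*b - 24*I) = (b - 7*I)/(b + 2*I)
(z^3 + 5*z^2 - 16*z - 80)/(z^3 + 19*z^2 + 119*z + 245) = (z^2 - 16)/(z^2 + 14*z + 49)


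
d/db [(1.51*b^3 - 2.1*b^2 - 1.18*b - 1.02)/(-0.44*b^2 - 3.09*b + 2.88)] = (-0.6644*b^4 - 9.3318*b^3 + 19.0162*b^2 - 12.9936*b - 6.5502)/(0.1936*b^4 + 2.7192*b^3 + 7.0137*b^2 - 17.7984*b + 8.2944)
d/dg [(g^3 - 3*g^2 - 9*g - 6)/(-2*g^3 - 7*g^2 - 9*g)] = (-13*g^4 - 54*g^3 - 72*g^2 - 84*g - 54)/(g^2*(4*g^4 + 28*g^3 + 85*g^2 + 126*g + 81))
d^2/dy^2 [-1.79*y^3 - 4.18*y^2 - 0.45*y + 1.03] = -10.74*y - 8.36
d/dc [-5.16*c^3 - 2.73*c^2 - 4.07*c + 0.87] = -15.48*c^2 - 5.46*c - 4.07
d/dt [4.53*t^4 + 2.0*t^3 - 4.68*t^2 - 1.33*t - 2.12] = 18.12*t^3 + 6.0*t^2 - 9.36*t - 1.33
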